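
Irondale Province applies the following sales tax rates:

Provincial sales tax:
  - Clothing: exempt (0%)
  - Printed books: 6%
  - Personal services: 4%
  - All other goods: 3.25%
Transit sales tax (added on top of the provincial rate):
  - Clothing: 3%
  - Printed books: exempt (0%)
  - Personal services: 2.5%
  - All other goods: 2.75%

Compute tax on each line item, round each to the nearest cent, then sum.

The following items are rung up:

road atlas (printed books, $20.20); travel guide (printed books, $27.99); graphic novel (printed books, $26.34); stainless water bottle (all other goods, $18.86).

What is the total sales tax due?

Road atlas $20.20: printed books → 6% + 0% transit = 6% → $1.21
Travel guide $27.99: printed books → 6% + 0% transit = 6% → $1.68
Graphic novel $26.34: printed books → 6% + 0% transit = 6% → $1.58
Stainless water bottle $18.86: all other goods → 3.25% + 2.75% transit = 6% → $1.13
Total tax = $1.21 + $1.68 + $1.58 + $1.13 = $5.60

$5.60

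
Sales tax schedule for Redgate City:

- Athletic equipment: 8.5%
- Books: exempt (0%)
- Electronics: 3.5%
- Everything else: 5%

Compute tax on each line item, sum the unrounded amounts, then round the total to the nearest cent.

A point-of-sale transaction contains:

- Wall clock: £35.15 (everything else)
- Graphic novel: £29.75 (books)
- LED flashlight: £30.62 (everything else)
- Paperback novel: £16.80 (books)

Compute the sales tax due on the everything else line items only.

£3.29

Wall clock £35.15: everything else → 5% → £1.7575
LED flashlight £30.62: everything else → 5% → £1.531
Tax on everything else: unrounded sum = £3.2885 → £3.29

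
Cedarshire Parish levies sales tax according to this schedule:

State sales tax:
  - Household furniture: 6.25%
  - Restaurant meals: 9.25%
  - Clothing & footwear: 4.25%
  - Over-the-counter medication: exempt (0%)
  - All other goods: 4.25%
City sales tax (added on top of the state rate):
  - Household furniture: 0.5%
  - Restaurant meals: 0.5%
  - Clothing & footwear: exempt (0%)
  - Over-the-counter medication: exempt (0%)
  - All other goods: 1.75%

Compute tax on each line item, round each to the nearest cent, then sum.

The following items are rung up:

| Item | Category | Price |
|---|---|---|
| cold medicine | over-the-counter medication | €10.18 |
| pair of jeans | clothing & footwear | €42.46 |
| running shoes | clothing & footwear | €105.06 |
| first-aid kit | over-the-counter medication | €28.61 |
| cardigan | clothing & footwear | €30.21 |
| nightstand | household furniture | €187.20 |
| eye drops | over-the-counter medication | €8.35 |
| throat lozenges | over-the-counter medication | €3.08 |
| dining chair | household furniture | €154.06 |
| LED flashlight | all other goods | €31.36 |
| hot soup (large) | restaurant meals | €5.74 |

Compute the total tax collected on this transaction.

Cold medicine €10.18: over-the-counter medication → 0% + 0% city = 0% → €0.00
Pair of jeans €42.46: clothing & footwear → 4.25% + 0% city = 4.25% → €1.80
Running shoes €105.06: clothing & footwear → 4.25% + 0% city = 4.25% → €4.47
First-aid kit €28.61: over-the-counter medication → 0% + 0% city = 0% → €0.00
Cardigan €30.21: clothing & footwear → 4.25% + 0% city = 4.25% → €1.28
Nightstand €187.20: household furniture → 6.25% + 0.5% city = 6.75% → €12.64
Eye drops €8.35: over-the-counter medication → 0% + 0% city = 0% → €0.00
Throat lozenges €3.08: over-the-counter medication → 0% + 0% city = 0% → €0.00
Dining chair €154.06: household furniture → 6.25% + 0.5% city = 6.75% → €10.40
LED flashlight €31.36: all other goods → 4.25% + 1.75% city = 6% → €1.88
Hot soup (large) €5.74: restaurant meals → 9.25% + 0.5% city = 9.75% → €0.56
Total tax = €1.80 + €4.47 + €1.28 + €12.64 + €10.40 + €1.88 + €0.56 = €33.03

€33.03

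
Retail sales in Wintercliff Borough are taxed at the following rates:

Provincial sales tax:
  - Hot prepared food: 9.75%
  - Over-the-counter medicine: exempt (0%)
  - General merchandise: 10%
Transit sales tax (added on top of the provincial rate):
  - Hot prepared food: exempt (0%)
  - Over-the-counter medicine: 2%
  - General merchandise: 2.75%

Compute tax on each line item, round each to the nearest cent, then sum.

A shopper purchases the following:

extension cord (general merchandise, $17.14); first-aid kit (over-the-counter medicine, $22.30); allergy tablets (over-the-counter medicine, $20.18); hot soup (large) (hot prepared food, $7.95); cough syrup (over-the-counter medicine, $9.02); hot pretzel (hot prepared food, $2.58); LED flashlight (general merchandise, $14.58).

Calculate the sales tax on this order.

$6.11

Extension cord $17.14: general merchandise → 10% + 2.75% transit = 12.75% → $2.19
First-aid kit $22.30: over-the-counter medicine → 0% + 2% transit = 2% → $0.45
Allergy tablets $20.18: over-the-counter medicine → 0% + 2% transit = 2% → $0.40
Hot soup (large) $7.95: hot prepared food → 9.75% + 0% transit = 9.75% → $0.78
Cough syrup $9.02: over-the-counter medicine → 0% + 2% transit = 2% → $0.18
Hot pretzel $2.58: hot prepared food → 9.75% + 0% transit = 9.75% → $0.25
LED flashlight $14.58: general merchandise → 10% + 2.75% transit = 12.75% → $1.86
Total tax = $2.19 + $0.45 + $0.40 + $0.78 + $0.18 + $0.25 + $1.86 = $6.11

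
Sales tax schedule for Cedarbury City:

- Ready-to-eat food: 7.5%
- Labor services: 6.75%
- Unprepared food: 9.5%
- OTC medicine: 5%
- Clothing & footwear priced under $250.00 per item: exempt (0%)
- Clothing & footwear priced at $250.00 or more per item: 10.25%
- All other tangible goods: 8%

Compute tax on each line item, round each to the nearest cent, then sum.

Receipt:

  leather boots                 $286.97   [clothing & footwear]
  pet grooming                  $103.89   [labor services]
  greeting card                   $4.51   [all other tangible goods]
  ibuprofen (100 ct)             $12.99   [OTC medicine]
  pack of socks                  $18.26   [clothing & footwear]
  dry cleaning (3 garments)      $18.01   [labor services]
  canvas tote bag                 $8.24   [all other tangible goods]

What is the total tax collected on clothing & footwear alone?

$29.41

Leather boots $286.97: clothing & footwear, $250.00 or more → 10.25% → $29.41
Pack of socks $18.26: clothing & footwear, under $250.00 → 0% → $0.00
Tax on clothing & footwear = $29.41 + $0.00 = $29.41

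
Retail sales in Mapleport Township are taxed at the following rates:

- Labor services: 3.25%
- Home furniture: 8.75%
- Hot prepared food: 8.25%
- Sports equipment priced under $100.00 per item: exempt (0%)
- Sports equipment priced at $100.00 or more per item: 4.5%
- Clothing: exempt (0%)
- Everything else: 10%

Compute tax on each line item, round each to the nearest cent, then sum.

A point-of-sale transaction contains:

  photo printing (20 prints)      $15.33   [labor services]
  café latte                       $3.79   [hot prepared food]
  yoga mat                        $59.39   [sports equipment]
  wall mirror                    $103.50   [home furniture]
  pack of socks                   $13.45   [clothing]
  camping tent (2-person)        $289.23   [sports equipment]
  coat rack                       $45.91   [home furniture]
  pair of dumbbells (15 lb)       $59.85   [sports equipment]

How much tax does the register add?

Photo printing (20 prints) $15.33: labor services → 3.25% → $0.50
Café latte $3.79: hot prepared food → 8.25% → $0.31
Yoga mat $59.39: sports equipment, under $100.00 → 0% → $0.00
Wall mirror $103.50: home furniture → 8.75% → $9.06
Pack of socks $13.45: clothing → 0% → $0.00
Camping tent (2-person) $289.23: sports equipment, $100.00 or more → 4.5% → $13.02
Coat rack $45.91: home furniture → 8.75% → $4.02
Pair of dumbbells (15 lb) $59.85: sports equipment, under $100.00 → 0% → $0.00
Total tax = $0.50 + $0.31 + $9.06 + $13.02 + $4.02 = $26.91

$26.91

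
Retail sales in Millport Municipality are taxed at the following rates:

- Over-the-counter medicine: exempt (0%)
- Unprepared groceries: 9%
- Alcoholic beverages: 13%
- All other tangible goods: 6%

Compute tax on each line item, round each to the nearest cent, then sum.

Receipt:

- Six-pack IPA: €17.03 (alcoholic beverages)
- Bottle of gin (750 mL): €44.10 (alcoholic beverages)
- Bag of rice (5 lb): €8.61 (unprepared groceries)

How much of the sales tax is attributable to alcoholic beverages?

Six-pack IPA €17.03: alcoholic beverages → 13% → €2.21
Bottle of gin (750 mL) €44.10: alcoholic beverages → 13% → €5.73
Tax on alcoholic beverages = €2.21 + €5.73 = €7.94

€7.94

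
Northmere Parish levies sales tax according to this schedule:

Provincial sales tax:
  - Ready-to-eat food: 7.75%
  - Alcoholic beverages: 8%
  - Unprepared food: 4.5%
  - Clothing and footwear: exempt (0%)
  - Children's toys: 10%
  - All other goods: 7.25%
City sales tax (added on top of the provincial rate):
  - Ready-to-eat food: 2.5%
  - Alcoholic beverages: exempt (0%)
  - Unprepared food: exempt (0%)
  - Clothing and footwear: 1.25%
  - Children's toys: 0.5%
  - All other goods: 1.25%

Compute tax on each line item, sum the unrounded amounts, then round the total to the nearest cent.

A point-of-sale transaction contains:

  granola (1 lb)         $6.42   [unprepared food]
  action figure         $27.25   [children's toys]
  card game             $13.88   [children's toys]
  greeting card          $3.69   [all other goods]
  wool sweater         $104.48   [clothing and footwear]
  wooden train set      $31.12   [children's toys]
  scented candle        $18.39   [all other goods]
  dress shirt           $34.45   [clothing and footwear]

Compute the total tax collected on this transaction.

$11.49

Granola (1 lb) $6.42: unprepared food → 4.5% + 0% city = 4.5% → $0.2889
Action figure $27.25: children's toys → 10% + 0.5% city = 10.5% → $2.86125
Card game $13.88: children's toys → 10% + 0.5% city = 10.5% → $1.4574
Greeting card $3.69: all other goods → 7.25% + 1.25% city = 8.5% → $0.31365
Wool sweater $104.48: clothing and footwear → 0% + 1.25% city = 1.25% → $1.306
Wooden train set $31.12: children's toys → 10% + 0.5% city = 10.5% → $3.2676
Scented candle $18.39: all other goods → 7.25% + 1.25% city = 8.5% → $1.56315
Dress shirt $34.45: clothing and footwear → 0% + 1.25% city = 1.25% → $0.430625
Unrounded tax sum = $11.488575 → $11.49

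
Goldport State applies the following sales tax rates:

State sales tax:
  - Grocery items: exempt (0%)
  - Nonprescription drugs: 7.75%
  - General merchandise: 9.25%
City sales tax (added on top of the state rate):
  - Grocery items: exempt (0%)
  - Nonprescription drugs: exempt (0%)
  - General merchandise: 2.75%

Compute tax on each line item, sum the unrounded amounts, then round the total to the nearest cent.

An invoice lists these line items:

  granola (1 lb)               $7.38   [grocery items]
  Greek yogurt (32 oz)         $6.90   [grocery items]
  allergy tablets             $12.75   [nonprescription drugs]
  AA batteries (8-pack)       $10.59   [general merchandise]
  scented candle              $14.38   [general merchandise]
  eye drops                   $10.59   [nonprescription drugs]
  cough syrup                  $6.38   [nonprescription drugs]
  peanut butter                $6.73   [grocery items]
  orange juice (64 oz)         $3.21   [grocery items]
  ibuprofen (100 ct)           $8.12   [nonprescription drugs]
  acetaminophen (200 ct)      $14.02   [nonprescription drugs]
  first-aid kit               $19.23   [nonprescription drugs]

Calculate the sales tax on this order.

Granola (1 lb) $7.38: grocery items → 0% + 0% city = 0% → $0.00
Greek yogurt (32 oz) $6.90: grocery items → 0% + 0% city = 0% → $0.00
Allergy tablets $12.75: nonprescription drugs → 7.75% + 0% city = 7.75% → $0.988125
AA batteries (8-pack) $10.59: general merchandise → 9.25% + 2.75% city = 12% → $1.2708
Scented candle $14.38: general merchandise → 9.25% + 2.75% city = 12% → $1.7256
Eye drops $10.59: nonprescription drugs → 7.75% + 0% city = 7.75% → $0.820725
Cough syrup $6.38: nonprescription drugs → 7.75% + 0% city = 7.75% → $0.49445
Peanut butter $6.73: grocery items → 0% + 0% city = 0% → $0.00
Orange juice (64 oz) $3.21: grocery items → 0% + 0% city = 0% → $0.00
Ibuprofen (100 ct) $8.12: nonprescription drugs → 7.75% + 0% city = 7.75% → $0.6293
Acetaminophen (200 ct) $14.02: nonprescription drugs → 7.75% + 0% city = 7.75% → $1.08655
First-aid kit $19.23: nonprescription drugs → 7.75% + 0% city = 7.75% → $1.490325
Unrounded tax sum = $8.505875 → $8.51

$8.51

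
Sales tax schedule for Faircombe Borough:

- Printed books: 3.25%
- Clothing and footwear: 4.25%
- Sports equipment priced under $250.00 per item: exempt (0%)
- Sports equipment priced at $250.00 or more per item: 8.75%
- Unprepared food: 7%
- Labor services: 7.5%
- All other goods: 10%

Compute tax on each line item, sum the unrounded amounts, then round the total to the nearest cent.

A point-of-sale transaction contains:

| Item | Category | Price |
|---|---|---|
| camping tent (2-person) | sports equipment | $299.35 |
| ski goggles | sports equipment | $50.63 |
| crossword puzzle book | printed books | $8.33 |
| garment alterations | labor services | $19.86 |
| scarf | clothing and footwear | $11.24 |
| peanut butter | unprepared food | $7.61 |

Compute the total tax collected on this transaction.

Camping tent (2-person) $299.35: sports equipment, $250.00 or more → 8.75% → $26.193125
Ski goggles $50.63: sports equipment, under $250.00 → 0% → $0.00
Crossword puzzle book $8.33: printed books → 3.25% → $0.270725
Garment alterations $19.86: labor services → 7.5% → $1.4895
Scarf $11.24: clothing and footwear → 4.25% → $0.4777
Peanut butter $7.61: unprepared food → 7% → $0.5327
Unrounded tax sum = $28.96375 → $28.96

$28.96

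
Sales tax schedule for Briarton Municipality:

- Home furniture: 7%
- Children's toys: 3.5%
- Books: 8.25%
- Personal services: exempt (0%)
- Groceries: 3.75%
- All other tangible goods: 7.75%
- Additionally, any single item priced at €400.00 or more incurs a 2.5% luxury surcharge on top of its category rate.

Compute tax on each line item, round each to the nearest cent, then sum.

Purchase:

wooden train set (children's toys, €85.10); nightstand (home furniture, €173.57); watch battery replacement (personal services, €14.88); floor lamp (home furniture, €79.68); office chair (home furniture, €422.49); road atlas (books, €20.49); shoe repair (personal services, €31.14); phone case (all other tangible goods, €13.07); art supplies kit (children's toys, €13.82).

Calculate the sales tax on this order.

€64.03

Wooden train set €85.10: children's toys → 3.5% → €2.98
Nightstand €173.57: home furniture → 7% → €12.15
Watch battery replacement €14.88: personal services → 0% → €0.00
Floor lamp €79.68: home furniture → 7% → €5.58
Office chair €422.49: home furniture → 7% + 2.5% surcharge = 9.5% → €40.14
Road atlas €20.49: books → 8.25% → €1.69
Shoe repair €31.14: personal services → 0% → €0.00
Phone case €13.07: all other tangible goods → 7.75% → €1.01
Art supplies kit €13.82: children's toys → 3.5% → €0.48
Total tax = €2.98 + €12.15 + €5.58 + €40.14 + €1.69 + €1.01 + €0.48 = €64.03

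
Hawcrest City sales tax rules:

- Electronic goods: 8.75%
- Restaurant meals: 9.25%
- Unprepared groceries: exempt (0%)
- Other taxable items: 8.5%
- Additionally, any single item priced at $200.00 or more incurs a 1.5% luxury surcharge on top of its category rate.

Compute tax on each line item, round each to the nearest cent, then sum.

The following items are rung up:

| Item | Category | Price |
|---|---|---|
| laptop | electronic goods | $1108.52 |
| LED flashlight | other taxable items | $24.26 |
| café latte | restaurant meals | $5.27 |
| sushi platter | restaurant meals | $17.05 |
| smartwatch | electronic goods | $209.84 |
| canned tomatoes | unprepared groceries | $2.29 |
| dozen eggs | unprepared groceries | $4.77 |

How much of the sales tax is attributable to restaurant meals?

$2.07

Café latte $5.27: restaurant meals → 9.25% → $0.49
Sushi platter $17.05: restaurant meals → 9.25% → $1.58
Tax on restaurant meals = $0.49 + $1.58 = $2.07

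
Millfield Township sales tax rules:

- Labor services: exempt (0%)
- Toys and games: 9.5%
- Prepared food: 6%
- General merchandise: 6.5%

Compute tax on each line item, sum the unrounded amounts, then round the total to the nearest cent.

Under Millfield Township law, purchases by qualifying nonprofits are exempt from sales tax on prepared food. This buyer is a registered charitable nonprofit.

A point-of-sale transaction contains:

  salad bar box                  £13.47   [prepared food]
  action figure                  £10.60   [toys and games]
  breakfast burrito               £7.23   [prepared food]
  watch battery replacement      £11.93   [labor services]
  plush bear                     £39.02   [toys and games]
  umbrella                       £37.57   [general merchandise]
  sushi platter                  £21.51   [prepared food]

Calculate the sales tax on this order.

Salad bar box £13.47: prepared food, buyer-exempt → 0% → £0.00
Action figure £10.60: toys and games → 9.5% → £1.007
Breakfast burrito £7.23: prepared food, buyer-exempt → 0% → £0.00
Watch battery replacement £11.93: labor services → 0% → £0.00
Plush bear £39.02: toys and games → 9.5% → £3.7069
Umbrella £37.57: general merchandise → 6.5% → £2.44205
Sushi platter £21.51: prepared food, buyer-exempt → 0% → £0.00
Unrounded tax sum = £7.15595 → £7.16

£7.16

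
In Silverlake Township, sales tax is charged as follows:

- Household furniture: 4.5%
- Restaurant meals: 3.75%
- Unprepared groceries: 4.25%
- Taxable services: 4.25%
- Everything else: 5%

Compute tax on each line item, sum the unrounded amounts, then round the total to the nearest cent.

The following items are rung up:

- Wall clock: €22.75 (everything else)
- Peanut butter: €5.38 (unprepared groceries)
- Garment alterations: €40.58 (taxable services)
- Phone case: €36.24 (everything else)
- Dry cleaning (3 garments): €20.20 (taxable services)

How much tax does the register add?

€5.76

Wall clock €22.75: everything else → 5% → €1.1375
Peanut butter €5.38: unprepared groceries → 4.25% → €0.22865
Garment alterations €40.58: taxable services → 4.25% → €1.72465
Phone case €36.24: everything else → 5% → €1.812
Dry cleaning (3 garments) €20.20: taxable services → 4.25% → €0.8585
Unrounded tax sum = €5.7613 → €5.76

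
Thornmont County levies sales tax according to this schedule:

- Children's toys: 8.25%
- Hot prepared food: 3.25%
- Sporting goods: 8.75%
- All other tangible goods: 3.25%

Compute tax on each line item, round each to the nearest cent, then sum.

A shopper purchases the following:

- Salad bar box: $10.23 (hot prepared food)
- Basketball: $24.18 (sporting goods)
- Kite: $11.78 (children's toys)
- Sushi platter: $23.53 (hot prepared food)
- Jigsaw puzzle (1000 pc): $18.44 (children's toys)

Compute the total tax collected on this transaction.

Salad bar box $10.23: hot prepared food → 3.25% → $0.33
Basketball $24.18: sporting goods → 8.75% → $2.12
Kite $11.78: children's toys → 8.25% → $0.97
Sushi platter $23.53: hot prepared food → 3.25% → $0.76
Jigsaw puzzle (1000 pc) $18.44: children's toys → 8.25% → $1.52
Total tax = $0.33 + $2.12 + $0.97 + $0.76 + $1.52 = $5.70

$5.70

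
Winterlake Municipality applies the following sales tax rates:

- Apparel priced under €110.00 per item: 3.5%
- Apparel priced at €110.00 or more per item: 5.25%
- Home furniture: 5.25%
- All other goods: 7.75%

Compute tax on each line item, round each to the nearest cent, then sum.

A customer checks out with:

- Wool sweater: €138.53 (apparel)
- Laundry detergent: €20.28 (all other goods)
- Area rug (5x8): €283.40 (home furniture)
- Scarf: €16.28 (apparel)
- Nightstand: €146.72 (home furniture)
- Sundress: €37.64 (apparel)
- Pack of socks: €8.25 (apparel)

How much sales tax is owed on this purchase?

Wool sweater €138.53: apparel, €110.00 or more → 5.25% → €7.27
Laundry detergent €20.28: all other goods → 7.75% → €1.57
Area rug (5x8) €283.40: home furniture → 5.25% → €14.88
Scarf €16.28: apparel, under €110.00 → 3.5% → €0.57
Nightstand €146.72: home furniture → 5.25% → €7.70
Sundress €37.64: apparel, under €110.00 → 3.5% → €1.32
Pack of socks €8.25: apparel, under €110.00 → 3.5% → €0.29
Total tax = €7.27 + €1.57 + €14.88 + €0.57 + €7.70 + €1.32 + €0.29 = €33.60

€33.60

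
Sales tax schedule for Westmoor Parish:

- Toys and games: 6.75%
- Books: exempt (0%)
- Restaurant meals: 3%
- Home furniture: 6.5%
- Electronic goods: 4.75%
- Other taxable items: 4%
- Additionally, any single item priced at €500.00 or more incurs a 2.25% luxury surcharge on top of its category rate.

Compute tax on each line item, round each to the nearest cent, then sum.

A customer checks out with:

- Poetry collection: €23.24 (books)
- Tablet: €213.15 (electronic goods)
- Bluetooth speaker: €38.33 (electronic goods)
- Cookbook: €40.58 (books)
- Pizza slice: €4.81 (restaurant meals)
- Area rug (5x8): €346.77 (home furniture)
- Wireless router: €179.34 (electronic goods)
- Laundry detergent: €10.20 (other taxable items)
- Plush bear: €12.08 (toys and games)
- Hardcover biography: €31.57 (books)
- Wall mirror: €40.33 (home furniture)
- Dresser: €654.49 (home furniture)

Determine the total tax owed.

€104.26

Poetry collection €23.24: books → 0% → €0.00
Tablet €213.15: electronic goods → 4.75% → €10.12
Bluetooth speaker €38.33: electronic goods → 4.75% → €1.82
Cookbook €40.58: books → 0% → €0.00
Pizza slice €4.81: restaurant meals → 3% → €0.14
Area rug (5x8) €346.77: home furniture → 6.5% → €22.54
Wireless router €179.34: electronic goods → 4.75% → €8.52
Laundry detergent €10.20: other taxable items → 4% → €0.41
Plush bear €12.08: toys and games → 6.75% → €0.82
Hardcover biography €31.57: books → 0% → €0.00
Wall mirror €40.33: home furniture → 6.5% → €2.62
Dresser €654.49: home furniture → 6.5% + 2.25% surcharge = 8.75% → €57.27
Total tax = €10.12 + €1.82 + €0.14 + €22.54 + €8.52 + €0.41 + €0.82 + €2.62 + €57.27 = €104.26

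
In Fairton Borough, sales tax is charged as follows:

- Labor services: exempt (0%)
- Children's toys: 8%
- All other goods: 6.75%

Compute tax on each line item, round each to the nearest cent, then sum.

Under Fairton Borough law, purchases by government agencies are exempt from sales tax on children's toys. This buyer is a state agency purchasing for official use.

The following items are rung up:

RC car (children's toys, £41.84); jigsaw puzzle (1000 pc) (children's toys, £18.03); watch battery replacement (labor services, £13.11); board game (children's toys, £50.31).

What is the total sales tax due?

RC car £41.84: children's toys, buyer-exempt → 0% → £0.00
Jigsaw puzzle (1000 pc) £18.03: children's toys, buyer-exempt → 0% → £0.00
Watch battery replacement £13.11: labor services → 0% → £0.00
Board game £50.31: children's toys, buyer-exempt → 0% → £0.00
Total tax = £0.00

£0.00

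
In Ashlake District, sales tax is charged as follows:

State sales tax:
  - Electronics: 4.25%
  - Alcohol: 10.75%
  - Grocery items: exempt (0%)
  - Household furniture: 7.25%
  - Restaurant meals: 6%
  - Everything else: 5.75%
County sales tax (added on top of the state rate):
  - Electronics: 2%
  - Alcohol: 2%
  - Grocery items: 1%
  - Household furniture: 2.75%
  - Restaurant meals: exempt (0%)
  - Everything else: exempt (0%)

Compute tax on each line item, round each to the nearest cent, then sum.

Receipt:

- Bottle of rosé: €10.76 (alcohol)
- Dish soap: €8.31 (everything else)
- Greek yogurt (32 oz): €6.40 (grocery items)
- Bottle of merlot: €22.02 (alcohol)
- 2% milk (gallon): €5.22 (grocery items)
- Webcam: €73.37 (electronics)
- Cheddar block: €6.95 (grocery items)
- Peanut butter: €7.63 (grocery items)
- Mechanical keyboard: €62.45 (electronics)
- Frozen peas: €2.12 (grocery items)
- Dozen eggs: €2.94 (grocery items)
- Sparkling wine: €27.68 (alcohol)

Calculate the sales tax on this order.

€16.99

Bottle of rosé €10.76: alcohol → 10.75% + 2% county = 12.75% → €1.37
Dish soap €8.31: everything else → 5.75% + 0% county = 5.75% → €0.48
Greek yogurt (32 oz) €6.40: grocery items → 0% + 1% county = 1% → €0.06
Bottle of merlot €22.02: alcohol → 10.75% + 2% county = 12.75% → €2.81
2% milk (gallon) €5.22: grocery items → 0% + 1% county = 1% → €0.05
Webcam €73.37: electronics → 4.25% + 2% county = 6.25% → €4.59
Cheddar block €6.95: grocery items → 0% + 1% county = 1% → €0.07
Peanut butter €7.63: grocery items → 0% + 1% county = 1% → €0.08
Mechanical keyboard €62.45: electronics → 4.25% + 2% county = 6.25% → €3.90
Frozen peas €2.12: grocery items → 0% + 1% county = 1% → €0.02
Dozen eggs €2.94: grocery items → 0% + 1% county = 1% → €0.03
Sparkling wine €27.68: alcohol → 10.75% + 2% county = 12.75% → €3.53
Total tax = €1.37 + €0.48 + €0.06 + €2.81 + €0.05 + €4.59 + €0.07 + €0.08 + €3.90 + €0.02 + €0.03 + €3.53 = €16.99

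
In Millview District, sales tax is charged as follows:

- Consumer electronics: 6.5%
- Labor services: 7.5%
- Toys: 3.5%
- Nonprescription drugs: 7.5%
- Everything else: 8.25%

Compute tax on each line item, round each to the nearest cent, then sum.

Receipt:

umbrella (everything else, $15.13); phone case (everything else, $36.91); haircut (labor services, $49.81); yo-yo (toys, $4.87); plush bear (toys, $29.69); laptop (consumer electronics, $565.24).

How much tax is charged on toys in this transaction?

Yo-yo $4.87: toys → 3.5% → $0.17
Plush bear $29.69: toys → 3.5% → $1.04
Tax on toys = $0.17 + $1.04 = $1.21

$1.21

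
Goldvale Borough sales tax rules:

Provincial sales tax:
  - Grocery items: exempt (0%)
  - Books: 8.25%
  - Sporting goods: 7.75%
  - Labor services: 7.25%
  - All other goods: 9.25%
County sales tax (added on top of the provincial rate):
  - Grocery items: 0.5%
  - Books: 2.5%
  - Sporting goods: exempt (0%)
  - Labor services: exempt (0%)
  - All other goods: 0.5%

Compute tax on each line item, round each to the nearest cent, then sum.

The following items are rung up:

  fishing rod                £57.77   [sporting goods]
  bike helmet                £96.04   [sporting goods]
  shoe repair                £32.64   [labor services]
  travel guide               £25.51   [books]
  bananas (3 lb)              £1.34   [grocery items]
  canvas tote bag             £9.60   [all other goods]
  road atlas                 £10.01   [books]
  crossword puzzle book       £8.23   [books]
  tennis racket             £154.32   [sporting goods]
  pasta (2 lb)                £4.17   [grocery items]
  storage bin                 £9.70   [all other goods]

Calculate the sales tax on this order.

Fishing rod £57.77: sporting goods → 7.75% + 0% county = 7.75% → £4.48
Bike helmet £96.04: sporting goods → 7.75% + 0% county = 7.75% → £7.44
Shoe repair £32.64: labor services → 7.25% + 0% county = 7.25% → £2.37
Travel guide £25.51: books → 8.25% + 2.5% county = 10.75% → £2.74
Bananas (3 lb) £1.34: grocery items → 0% + 0.5% county = 0.5% → £0.01
Canvas tote bag £9.60: all other goods → 9.25% + 0.5% county = 9.75% → £0.94
Road atlas £10.01: books → 8.25% + 2.5% county = 10.75% → £1.08
Crossword puzzle book £8.23: books → 8.25% + 2.5% county = 10.75% → £0.88
Tennis racket £154.32: sporting goods → 7.75% + 0% county = 7.75% → £11.96
Pasta (2 lb) £4.17: grocery items → 0% + 0.5% county = 0.5% → £0.02
Storage bin £9.70: all other goods → 9.25% + 0.5% county = 9.75% → £0.95
Total tax = £4.48 + £7.44 + £2.37 + £2.74 + £0.01 + £0.94 + £1.08 + £0.88 + £11.96 + £0.02 + £0.95 = £32.87

£32.87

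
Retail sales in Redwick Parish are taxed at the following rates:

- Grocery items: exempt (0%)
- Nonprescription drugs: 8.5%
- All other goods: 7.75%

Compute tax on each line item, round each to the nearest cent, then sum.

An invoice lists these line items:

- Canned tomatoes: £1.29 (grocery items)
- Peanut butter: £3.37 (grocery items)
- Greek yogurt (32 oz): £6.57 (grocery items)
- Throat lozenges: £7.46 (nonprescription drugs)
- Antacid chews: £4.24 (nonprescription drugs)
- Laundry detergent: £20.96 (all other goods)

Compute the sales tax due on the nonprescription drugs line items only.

£0.99

Throat lozenges £7.46: nonprescription drugs → 8.5% → £0.63
Antacid chews £4.24: nonprescription drugs → 8.5% → £0.36
Tax on nonprescription drugs = £0.63 + £0.36 = £0.99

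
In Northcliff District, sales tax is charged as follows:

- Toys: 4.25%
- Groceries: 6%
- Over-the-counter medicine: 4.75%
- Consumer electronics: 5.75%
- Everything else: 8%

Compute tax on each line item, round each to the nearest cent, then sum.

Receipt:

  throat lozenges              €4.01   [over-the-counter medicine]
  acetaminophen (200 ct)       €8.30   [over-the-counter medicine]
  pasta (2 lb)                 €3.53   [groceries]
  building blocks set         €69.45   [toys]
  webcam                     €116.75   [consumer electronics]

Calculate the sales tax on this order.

€10.45

Throat lozenges €4.01: over-the-counter medicine → 4.75% → €0.19
Acetaminophen (200 ct) €8.30: over-the-counter medicine → 4.75% → €0.39
Pasta (2 lb) €3.53: groceries → 6% → €0.21
Building blocks set €69.45: toys → 4.25% → €2.95
Webcam €116.75: consumer electronics → 5.75% → €6.71
Total tax = €0.19 + €0.39 + €0.21 + €2.95 + €6.71 = €10.45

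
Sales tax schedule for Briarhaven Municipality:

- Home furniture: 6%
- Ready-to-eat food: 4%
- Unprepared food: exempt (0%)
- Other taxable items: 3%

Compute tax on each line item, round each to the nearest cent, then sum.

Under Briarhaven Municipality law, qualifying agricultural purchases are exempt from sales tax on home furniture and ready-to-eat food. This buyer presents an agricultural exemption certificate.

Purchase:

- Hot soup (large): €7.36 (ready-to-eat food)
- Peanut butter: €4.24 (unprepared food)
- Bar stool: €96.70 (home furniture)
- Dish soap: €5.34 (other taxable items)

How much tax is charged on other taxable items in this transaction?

€0.16

Dish soap €5.34: other taxable items → 3% → €0.16
Tax on other taxable items = €0.16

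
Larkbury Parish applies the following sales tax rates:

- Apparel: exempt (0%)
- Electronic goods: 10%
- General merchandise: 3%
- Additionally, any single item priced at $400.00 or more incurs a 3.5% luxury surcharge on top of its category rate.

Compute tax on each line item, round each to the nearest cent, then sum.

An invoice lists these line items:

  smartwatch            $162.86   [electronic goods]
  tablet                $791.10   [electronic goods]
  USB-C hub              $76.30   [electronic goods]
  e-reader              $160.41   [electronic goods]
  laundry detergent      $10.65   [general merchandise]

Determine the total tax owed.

$147.08

Smartwatch $162.86: electronic goods → 10% → $16.29
Tablet $791.10: electronic goods → 10% + 3.5% surcharge = 13.5% → $106.80
USB-C hub $76.30: electronic goods → 10% → $7.63
E-reader $160.41: electronic goods → 10% → $16.04
Laundry detergent $10.65: general merchandise → 3% → $0.32
Total tax = $16.29 + $106.80 + $7.63 + $16.04 + $0.32 = $147.08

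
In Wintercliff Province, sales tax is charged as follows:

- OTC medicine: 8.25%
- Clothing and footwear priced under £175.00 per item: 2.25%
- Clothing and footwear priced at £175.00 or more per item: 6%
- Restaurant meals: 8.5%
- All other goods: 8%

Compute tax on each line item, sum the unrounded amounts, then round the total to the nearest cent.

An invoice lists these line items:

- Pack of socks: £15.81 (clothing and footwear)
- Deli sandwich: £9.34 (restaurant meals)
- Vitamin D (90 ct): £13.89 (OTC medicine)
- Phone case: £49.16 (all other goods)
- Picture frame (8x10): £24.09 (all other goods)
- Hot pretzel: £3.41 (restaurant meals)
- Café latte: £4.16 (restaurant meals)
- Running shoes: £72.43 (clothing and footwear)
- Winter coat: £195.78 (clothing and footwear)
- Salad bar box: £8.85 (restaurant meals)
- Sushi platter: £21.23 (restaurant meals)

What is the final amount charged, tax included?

Pack of socks £15.81: clothing and footwear, under £175.00 → 2.25% → £0.355725
Deli sandwich £9.34: restaurant meals → 8.5% → £0.7939
Vitamin D (90 ct) £13.89: OTC medicine → 8.25% → £1.145925
Phone case £49.16: all other goods → 8% → £3.9328
Picture frame (8x10) £24.09: all other goods → 8% → £1.9272
Hot pretzel £3.41: restaurant meals → 8.5% → £0.28985
Café latte £4.16: restaurant meals → 8.5% → £0.3536
Running shoes £72.43: clothing and footwear, under £175.00 → 2.25% → £1.629675
Winter coat £195.78: clothing and footwear, £175.00 or more → 6% → £11.7468
Salad bar box £8.85: restaurant meals → 8.5% → £0.75225
Sushi platter £21.23: restaurant meals → 8.5% → £1.80455
Subtotal = £418.15; unrounded tax = £24.732275 → £24.73; total due = £442.88

£442.88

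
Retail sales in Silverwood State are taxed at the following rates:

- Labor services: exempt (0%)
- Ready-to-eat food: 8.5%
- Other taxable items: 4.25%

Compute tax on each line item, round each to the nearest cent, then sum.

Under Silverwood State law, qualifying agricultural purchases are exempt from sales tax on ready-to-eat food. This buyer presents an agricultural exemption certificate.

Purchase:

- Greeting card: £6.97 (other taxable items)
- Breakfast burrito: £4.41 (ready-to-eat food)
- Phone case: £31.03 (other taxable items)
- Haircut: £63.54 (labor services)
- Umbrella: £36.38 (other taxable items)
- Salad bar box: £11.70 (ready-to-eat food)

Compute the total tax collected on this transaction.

£3.17

Greeting card £6.97: other taxable items → 4.25% → £0.30
Breakfast burrito £4.41: ready-to-eat food, buyer-exempt → 0% → £0.00
Phone case £31.03: other taxable items → 4.25% → £1.32
Haircut £63.54: labor services → 0% → £0.00
Umbrella £36.38: other taxable items → 4.25% → £1.55
Salad bar box £11.70: ready-to-eat food, buyer-exempt → 0% → £0.00
Total tax = £0.30 + £1.32 + £1.55 = £3.17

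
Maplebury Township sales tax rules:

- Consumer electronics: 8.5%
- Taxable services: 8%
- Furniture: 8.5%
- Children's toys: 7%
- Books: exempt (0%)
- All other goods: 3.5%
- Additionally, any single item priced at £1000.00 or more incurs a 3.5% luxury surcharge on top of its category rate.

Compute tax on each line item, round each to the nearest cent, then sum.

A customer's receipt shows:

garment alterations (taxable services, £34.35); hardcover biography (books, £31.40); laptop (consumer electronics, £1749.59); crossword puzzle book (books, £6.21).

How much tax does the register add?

Garment alterations £34.35: taxable services → 8% → £2.75
Hardcover biography £31.40: books → 0% → £0.00
Laptop £1749.59: consumer electronics → 8.5% + 3.5% surcharge = 12% → £209.95
Crossword puzzle book £6.21: books → 0% → £0.00
Total tax = £2.75 + £209.95 = £212.70

£212.70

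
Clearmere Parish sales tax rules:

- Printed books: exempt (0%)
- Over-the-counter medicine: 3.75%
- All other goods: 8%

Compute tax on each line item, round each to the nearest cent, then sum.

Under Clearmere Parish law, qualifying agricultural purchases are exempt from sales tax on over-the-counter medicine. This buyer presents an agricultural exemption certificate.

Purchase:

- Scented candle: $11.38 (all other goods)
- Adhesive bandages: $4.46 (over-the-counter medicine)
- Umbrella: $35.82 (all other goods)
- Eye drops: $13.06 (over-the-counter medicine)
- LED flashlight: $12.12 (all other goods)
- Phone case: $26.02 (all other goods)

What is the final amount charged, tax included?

Scented candle $11.38: all other goods → 8% → $0.91
Adhesive bandages $4.46: over-the-counter medicine, buyer-exempt → 0% → $0.00
Umbrella $35.82: all other goods → 8% → $2.87
Eye drops $13.06: over-the-counter medicine, buyer-exempt → 0% → $0.00
LED flashlight $12.12: all other goods → 8% → $0.97
Phone case $26.02: all other goods → 8% → $2.08
Subtotal = $102.86; tax = $6.83; total due = $109.69

$109.69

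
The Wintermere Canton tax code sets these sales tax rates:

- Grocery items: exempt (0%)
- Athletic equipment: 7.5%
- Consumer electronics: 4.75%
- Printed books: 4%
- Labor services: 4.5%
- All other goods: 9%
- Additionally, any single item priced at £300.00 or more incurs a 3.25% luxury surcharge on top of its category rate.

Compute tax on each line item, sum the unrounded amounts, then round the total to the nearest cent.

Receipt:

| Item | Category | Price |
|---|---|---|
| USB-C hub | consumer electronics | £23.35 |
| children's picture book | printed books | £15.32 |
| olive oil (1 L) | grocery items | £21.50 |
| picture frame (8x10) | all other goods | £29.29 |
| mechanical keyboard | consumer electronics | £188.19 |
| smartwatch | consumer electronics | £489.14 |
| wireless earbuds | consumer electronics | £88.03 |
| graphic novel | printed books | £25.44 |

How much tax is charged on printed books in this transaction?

£1.63

Children's picture book £15.32: printed books → 4% → £0.6128
Graphic novel £25.44: printed books → 4% → £1.0176
Tax on printed books: unrounded sum = £1.6304 → £1.63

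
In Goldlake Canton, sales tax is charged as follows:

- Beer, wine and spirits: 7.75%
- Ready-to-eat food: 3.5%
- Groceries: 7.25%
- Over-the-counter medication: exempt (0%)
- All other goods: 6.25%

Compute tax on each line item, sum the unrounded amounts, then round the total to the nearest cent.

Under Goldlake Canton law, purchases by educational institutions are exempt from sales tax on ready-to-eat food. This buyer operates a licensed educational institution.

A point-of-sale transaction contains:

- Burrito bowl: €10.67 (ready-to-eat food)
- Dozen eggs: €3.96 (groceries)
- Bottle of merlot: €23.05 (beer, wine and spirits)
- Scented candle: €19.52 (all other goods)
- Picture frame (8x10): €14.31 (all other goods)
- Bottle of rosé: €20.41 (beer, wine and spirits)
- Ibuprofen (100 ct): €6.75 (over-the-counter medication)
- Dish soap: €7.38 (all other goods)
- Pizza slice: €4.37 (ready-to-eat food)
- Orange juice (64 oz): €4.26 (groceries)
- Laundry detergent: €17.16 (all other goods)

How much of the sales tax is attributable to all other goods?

€3.65

Scented candle €19.52: all other goods → 6.25% → €1.22
Picture frame (8x10) €14.31: all other goods → 6.25% → €0.894375
Dish soap €7.38: all other goods → 6.25% → €0.46125
Laundry detergent €17.16: all other goods → 6.25% → €1.0725
Tax on all other goods: unrounded sum = €3.648125 → €3.65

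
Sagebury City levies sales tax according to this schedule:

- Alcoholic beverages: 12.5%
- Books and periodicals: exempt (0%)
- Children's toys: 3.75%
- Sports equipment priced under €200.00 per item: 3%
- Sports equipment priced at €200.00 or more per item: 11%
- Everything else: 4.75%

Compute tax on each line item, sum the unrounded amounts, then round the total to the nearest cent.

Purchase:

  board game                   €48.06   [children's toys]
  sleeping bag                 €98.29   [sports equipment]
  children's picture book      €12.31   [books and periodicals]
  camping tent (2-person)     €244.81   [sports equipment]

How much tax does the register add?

€31.68

Board game €48.06: children's toys → 3.75% → €1.80225
Sleeping bag €98.29: sports equipment, under €200.00 → 3% → €2.9487
Children's picture book €12.31: books and periodicals → 0% → €0.00
Camping tent (2-person) €244.81: sports equipment, €200.00 or more → 11% → €26.9291
Unrounded tax sum = €31.68005 → €31.68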